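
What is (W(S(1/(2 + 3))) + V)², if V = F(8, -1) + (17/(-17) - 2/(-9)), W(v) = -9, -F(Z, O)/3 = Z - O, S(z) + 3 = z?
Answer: 109561/81 ≈ 1352.6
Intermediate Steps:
S(z) = -3 + z
F(Z, O) = -3*Z + 3*O (F(Z, O) = -3*(Z - O) = -3*Z + 3*O)
V = -250/9 (V = (-3*8 + 3*(-1)) + (17/(-17) - 2/(-9)) = (-24 - 3) + (17*(-1/17) - 2*(-⅑)) = -27 + (-1 + 2/9) = -27 - 7/9 = -250/9 ≈ -27.778)
(W(S(1/(2 + 3))) + V)² = (-9 - 250/9)² = (-331/9)² = 109561/81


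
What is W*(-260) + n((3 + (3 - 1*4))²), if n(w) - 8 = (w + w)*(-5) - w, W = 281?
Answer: -73096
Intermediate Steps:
n(w) = 8 - 11*w (n(w) = 8 + ((w + w)*(-5) - w) = 8 + ((2*w)*(-5) - w) = 8 + (-10*w - w) = 8 - 11*w)
W*(-260) + n((3 + (3 - 1*4))²) = 281*(-260) + (8 - 11*(3 + (3 - 1*4))²) = -73060 + (8 - 11*(3 + (3 - 4))²) = -73060 + (8 - 11*(3 - 1)²) = -73060 + (8 - 11*2²) = -73060 + (8 - 11*4) = -73060 + (8 - 44) = -73060 - 36 = -73096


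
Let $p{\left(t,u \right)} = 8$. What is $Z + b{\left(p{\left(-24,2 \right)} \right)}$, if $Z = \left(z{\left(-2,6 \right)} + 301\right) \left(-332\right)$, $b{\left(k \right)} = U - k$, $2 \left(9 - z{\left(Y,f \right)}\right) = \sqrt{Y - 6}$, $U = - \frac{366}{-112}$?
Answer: $- \frac{5763785}{56} + 332 i \sqrt{2} \approx -1.0292 \cdot 10^{5} + 469.52 i$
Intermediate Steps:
$U = \frac{183}{56}$ ($U = \left(-366\right) \left(- \frac{1}{112}\right) = \frac{183}{56} \approx 3.2679$)
$z{\left(Y,f \right)} = 9 - \frac{\sqrt{-6 + Y}}{2}$ ($z{\left(Y,f \right)} = 9 - \frac{\sqrt{Y - 6}}{2} = 9 - \frac{\sqrt{-6 + Y}}{2}$)
$b{\left(k \right)} = \frac{183}{56} - k$
$Z = -102920 + 332 i \sqrt{2}$ ($Z = \left(\left(9 - \frac{\sqrt{-6 - 2}}{2}\right) + 301\right) \left(-332\right) = \left(\left(9 - \frac{\sqrt{-8}}{2}\right) + 301\right) \left(-332\right) = \left(\left(9 - \frac{2 i \sqrt{2}}{2}\right) + 301\right) \left(-332\right) = \left(\left(9 - i \sqrt{2}\right) + 301\right) \left(-332\right) = \left(310 - i \sqrt{2}\right) \left(-332\right) = -102920 + 332 i \sqrt{2} \approx -1.0292 \cdot 10^{5} + 469.52 i$)
$Z + b{\left(p{\left(-24,2 \right)} \right)} = \left(-102920 + 332 i \sqrt{2}\right) + \left(\frac{183}{56} - 8\right) = \left(-102920 + 332 i \sqrt{2}\right) - \frac{265}{56} = - \frac{5763785}{56} + 332 i \sqrt{2}$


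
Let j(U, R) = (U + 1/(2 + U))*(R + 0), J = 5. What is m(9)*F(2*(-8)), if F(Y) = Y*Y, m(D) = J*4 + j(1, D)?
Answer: 8192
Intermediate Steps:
j(U, R) = R*(U + 1/(2 + U)) (j(U, R) = (U + 1/(2 + U))*R = R*(U + 1/(2 + U)))
m(D) = 20 + 4*D/3 (m(D) = 5*4 + D*(1 + 1**2 + 2*1)/(2 + 1) = 20 + D*(1 + 1 + 2)/3 = 20 + D*(1/3)*4 = 20 + 4*D/3)
F(Y) = Y**2
m(9)*F(2*(-8)) = (20 + (4/3)*9)*(2*(-8))**2 = (20 + 12)*(-16)**2 = 32*256 = 8192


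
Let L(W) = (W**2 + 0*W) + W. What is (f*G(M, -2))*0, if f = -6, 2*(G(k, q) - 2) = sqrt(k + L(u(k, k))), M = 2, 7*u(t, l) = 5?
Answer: 0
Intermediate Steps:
u(t, l) = 5/7 (u(t, l) = (1/7)*5 = 5/7)
L(W) = W + W**2 (L(W) = (W**2 + 0) + W = W**2 + W = W + W**2)
G(k, q) = 2 + sqrt(60/49 + k)/2 (G(k, q) = 2 + sqrt(k + 5*(1 + 5/7)/7)/2 = 2 + sqrt(k + (5/7)*(12/7))/2 = 2 + sqrt(k + 60/49)/2 = 2 + sqrt(60/49 + k)/2)
(f*G(M, -2))*0 = -6*(2 + sqrt(60 + 49*2)/14)*0 = -6*(2 + sqrt(60 + 98)/14)*0 = -6*(2 + sqrt(158)/14)*0 = (-12 - 3*sqrt(158)/7)*0 = 0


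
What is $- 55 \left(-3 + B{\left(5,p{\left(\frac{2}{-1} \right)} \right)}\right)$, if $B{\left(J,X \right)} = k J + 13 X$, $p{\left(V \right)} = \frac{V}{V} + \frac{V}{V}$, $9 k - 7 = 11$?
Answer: $-1815$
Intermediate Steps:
$k = 2$ ($k = \frac{7}{9} + \frac{1}{9} \cdot 11 = \frac{7}{9} + \frac{11}{9} = 2$)
$p{\left(V \right)} = 2$ ($p{\left(V \right)} = 1 + 1 = 2$)
$B{\left(J,X \right)} = 2 J + 13 X$
$- 55 \left(-3 + B{\left(5,p{\left(\frac{2}{-1} \right)} \right)}\right) = - 55 \left(-3 + \left(2 \cdot 5 + 13 \cdot 2\right)\right) = - 55 \left(-3 + \left(10 + 26\right)\right) = - 55 \left(-3 + 36\right) = \left(-55\right) 33 = -1815$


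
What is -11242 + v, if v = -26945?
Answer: -38187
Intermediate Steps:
-11242 + v = -11242 - 26945 = -38187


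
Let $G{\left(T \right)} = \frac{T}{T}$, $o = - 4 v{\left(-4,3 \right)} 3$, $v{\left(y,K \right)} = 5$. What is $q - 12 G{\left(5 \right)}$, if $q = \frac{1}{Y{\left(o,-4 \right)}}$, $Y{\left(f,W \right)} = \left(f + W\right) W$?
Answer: $- \frac{3071}{256} \approx -11.996$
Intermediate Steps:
$o = -60$ ($o = \left(-4\right) 5 \cdot 3 = \left(-20\right) 3 = -60$)
$G{\left(T \right)} = 1$
$Y{\left(f,W \right)} = W \left(W + f\right)$ ($Y{\left(f,W \right)} = \left(W + f\right) W = W \left(W + f\right)$)
$q = \frac{1}{256}$ ($q = \frac{1}{\left(-4\right) \left(-4 - 60\right)} = \frac{1}{\left(-4\right) \left(-64\right)} = \frac{1}{256} \approx 0.0039063$)
$q - 12 G{\left(5 \right)} = \frac{1}{256} - 12 = - \frac{3071}{256}$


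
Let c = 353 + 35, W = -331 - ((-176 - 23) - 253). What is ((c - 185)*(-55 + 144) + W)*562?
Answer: 10221656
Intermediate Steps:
W = 121 (W = -331 - (-199 - 253) = -331 - 1*(-452) = -331 + 452 = 121)
c = 388
((c - 185)*(-55 + 144) + W)*562 = ((388 - 185)*(-55 + 144) + 121)*562 = (203*89 + 121)*562 = (18067 + 121)*562 = 18188*562 = 10221656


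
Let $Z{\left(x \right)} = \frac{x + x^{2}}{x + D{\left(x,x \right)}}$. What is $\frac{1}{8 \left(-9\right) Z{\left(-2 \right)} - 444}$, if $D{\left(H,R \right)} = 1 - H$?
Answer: $- \frac{1}{588} \approx -0.0017007$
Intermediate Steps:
$Z{\left(x \right)} = x + x^{2}$ ($Z{\left(x \right)} = \frac{x + x^{2}}{x - \left(-1 + x\right)} = \frac{x + x^{2}}{1} = \left(x + x^{2}\right) 1 = x + x^{2}$)
$\frac{1}{8 \left(-9\right) Z{\left(-2 \right)} - 444} = \frac{1}{8 \left(-9\right) \left(- 2 \left(1 - 2\right)\right) - 444} = \frac{1}{- 72 \left(\left(-2\right) \left(-1\right)\right) - 444} = \frac{1}{\left(-72\right) 2 - 444} = \frac{1}{-144 - 444} = \frac{1}{-588} = - \frac{1}{588}$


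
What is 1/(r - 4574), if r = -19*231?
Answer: -1/8963 ≈ -0.00011157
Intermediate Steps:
r = -4389
1/(r - 4574) = 1/(-4389 - 4574) = 1/(-8963) = -1/8963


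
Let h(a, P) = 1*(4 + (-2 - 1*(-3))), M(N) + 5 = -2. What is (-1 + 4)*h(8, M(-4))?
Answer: 15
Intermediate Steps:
M(N) = -7 (M(N) = -5 - 2 = -7)
h(a, P) = 5 (h(a, P) = 1*(4 + (-2 + 3)) = 1*(4 + 1) = 1*5 = 5)
(-1 + 4)*h(8, M(-4)) = (-1 + 4)*5 = 3*5 = 15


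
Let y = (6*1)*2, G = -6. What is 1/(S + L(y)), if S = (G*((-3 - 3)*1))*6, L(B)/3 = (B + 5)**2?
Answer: 1/1083 ≈ 0.00092336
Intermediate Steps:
y = 12 (y = 6*2 = 12)
L(B) = 3*(5 + B)**2 (L(B) = 3*(B + 5)**2 = 3*(5 + B)**2)
S = 216 (S = -6*(-3 - 3)*6 = -(-36)*6 = -6*(-6)*6 = 36*6 = 216)
1/(S + L(y)) = 1/(216 + 3*(5 + 12)**2) = 1/(216 + 3*17**2) = 1/(216 + 3*289) = 1/(216 + 867) = 1/1083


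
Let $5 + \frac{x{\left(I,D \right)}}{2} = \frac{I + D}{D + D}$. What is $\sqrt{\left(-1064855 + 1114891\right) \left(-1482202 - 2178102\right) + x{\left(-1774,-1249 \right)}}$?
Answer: $\frac{i \sqrt{285709457831435227}}{1249} \approx 4.2796 \cdot 10^{5} i$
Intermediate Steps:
$x{\left(I,D \right)} = -10 + \frac{D + I}{D}$ ($x{\left(I,D \right)} = -10 + 2 \frac{I + D}{D + D} = -10 + 2 \frac{D + I}{2 D} = -10 + \frac{D + I}{D}$)
$\sqrt{\left(-1064855 + 1114891\right) \left(-1482202 - 2178102\right) + x{\left(-1774,-1249 \right)}} = \sqrt{\left(-1064855 + 1114891\right) \left(-1482202 - 2178102\right) - \left(9 + \frac{1774}{-1249}\right)} = \sqrt{50036 \left(-3660304\right) - \frac{9467}{1249}} = \sqrt{-183146970944 + \left(-9 + \frac{1774}{1249}\right)} = \sqrt{-183146970944 - \frac{9467}{1249}} = \sqrt{- \frac{228750566718523}{1249}} = \frac{i \sqrt{285709457831435227}}{1249}$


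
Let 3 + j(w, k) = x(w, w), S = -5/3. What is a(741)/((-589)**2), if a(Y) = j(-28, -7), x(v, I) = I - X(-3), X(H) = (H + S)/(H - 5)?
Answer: -379/4163052 ≈ -9.1039e-5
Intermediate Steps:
S = -5/3 (S = -5*1/3 = -5/3 ≈ -1.6667)
X(H) = (-5/3 + H)/(-5 + H) (X(H) = (H - 5/3)/(H - 5) = (-5/3 + H)/(-5 + H))
x(v, I) = -7/12 + I (x(v, I) = I - (-5/3 - 3)/(-5 - 3) = I - (-14)/((-8)*3) = I - (-1)*(-14)/(8*3) = I - 1*7/12 = I - 7/12 = -7/12 + I)
j(w, k) = -43/12 + w (j(w, k) = -3 + (-7/12 + w) = -43/12 + w)
a(Y) = -379/12 (a(Y) = -43/12 - 28 = -379/12)
a(741)/((-589)**2) = -379/(12*((-589)**2)) = -379/12/346921 = -379/12*1/346921 = -379/4163052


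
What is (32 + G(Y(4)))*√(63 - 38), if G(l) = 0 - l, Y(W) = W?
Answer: 140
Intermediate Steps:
G(l) = -l
(32 + G(Y(4)))*√(63 - 38) = (32 - 1*4)*√(63 - 38) = (32 - 4)*√25 = 28*5 = 140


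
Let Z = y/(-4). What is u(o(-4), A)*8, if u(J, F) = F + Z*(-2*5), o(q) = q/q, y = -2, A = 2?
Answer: -24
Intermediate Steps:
o(q) = 1
Z = ½ (Z = -2/(-4) = -2*(-¼) = ½ ≈ 0.50000)
u(J, F) = -5 + F (u(J, F) = F + (-2*5)/2 = F + (½)*(-10) = F - 5 = -5 + F)
u(o(-4), A)*8 = (-5 + 2)*8 = -3*8 = -24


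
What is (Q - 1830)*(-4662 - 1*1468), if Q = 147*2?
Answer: 9415680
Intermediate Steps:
Q = 294
(Q - 1830)*(-4662 - 1*1468) = (294 - 1830)*(-4662 - 1*1468) = -1536*(-4662 - 1468) = -1536*(-6130) = 9415680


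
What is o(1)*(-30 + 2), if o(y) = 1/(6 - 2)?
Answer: -7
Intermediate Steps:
o(y) = 1/4
o(1)*(-30 + 2) = (-30 + 2)/4 = (1/4)*(-28) = -7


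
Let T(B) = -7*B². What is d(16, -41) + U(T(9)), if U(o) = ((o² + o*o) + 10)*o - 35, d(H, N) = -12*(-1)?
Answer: -364574219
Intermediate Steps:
d(H, N) = 12
U(o) = -35 + o*(10 + 2*o²) (U(o) = ((o² + o²) + 10)*o - 35 = (2*o² + 10)*o - 35 = (10 + 2*o²)*o - 35 = o*(10 + 2*o²) - 35 = -35 + o*(10 + 2*o²))
d(16, -41) + U(T(9)) = 12 + (-35 + 2*(-7*9²)³ + 10*(-7*9²)) = 12 + (-35 + 2*(-7*81)³ + 10*(-7*81)) = 12 + (-35 + 2*(-567)³ + 10*(-567)) = 12 + (-35 + 2*(-182284263) - 5670) = 12 + (-35 - 364568526 - 5670) = 12 - 364574231 = -364574219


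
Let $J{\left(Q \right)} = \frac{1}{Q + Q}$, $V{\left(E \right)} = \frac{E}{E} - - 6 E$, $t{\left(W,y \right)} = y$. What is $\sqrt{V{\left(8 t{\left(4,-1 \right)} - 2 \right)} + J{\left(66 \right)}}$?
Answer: $\frac{i \sqrt{256971}}{66} \approx 7.6806 i$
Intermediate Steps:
$V{\left(E \right)} = 1 + 6 E$
$J{\left(Q \right)} = \frac{1}{2 Q}$
$\sqrt{V{\left(8 t{\left(4,-1 \right)} - 2 \right)} + J{\left(66 \right)}} = \sqrt{\left(1 + 6 \left(8 \left(-1\right) - 2\right)\right) + \frac{1}{2 \cdot 66}} = \sqrt{\left(1 + 6 \left(-8 - 2\right)\right) + \frac{1}{2} \cdot \frac{1}{66}} = \sqrt{\left(1 + 6 \left(-10\right)\right) + \frac{1}{132}} = \sqrt{\left(1 - 60\right) + \frac{1}{132}} = \sqrt{-59 + \frac{1}{132}} = \sqrt{- \frac{7787}{132}} = \frac{i \sqrt{256971}}{66}$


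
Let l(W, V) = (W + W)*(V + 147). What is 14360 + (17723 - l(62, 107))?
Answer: 587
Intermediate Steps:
l(W, V) = 2*W*(147 + V) (l(W, V) = (2*W)*(147 + V) = 2*W*(147 + V))
14360 + (17723 - l(62, 107)) = 14360 + (17723 - 2*62*(147 + 107)) = 14360 + (17723 - 2*62*254) = 14360 + (17723 - 1*31496) = 14360 + (17723 - 31496) = 14360 - 13773 = 587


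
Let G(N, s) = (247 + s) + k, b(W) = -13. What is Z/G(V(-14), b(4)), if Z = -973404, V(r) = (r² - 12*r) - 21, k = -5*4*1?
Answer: -486702/107 ≈ -4548.6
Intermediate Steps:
k = -20 (k = -20*1 = -20)
V(r) = -21 + r² - 12*r
G(N, s) = 227 + s (G(N, s) = (247 + s) - 20 = 227 + s)
Z/G(V(-14), b(4)) = -973404/(227 - 13) = -973404/214 = -973404*1/214 = -486702/107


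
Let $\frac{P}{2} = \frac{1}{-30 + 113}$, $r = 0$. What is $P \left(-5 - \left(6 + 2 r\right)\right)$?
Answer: $- \frac{22}{83} \approx -0.26506$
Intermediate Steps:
$P = \frac{2}{83}$ ($P = \frac{2}{-30 + 113} = \frac{2}{83} \approx 0.024096$)
$P \left(-5 - \left(6 + 2 r\right)\right) = \frac{2 \left(-5 - 6\right)}{83} = \frac{2}{83} \left(-11\right) = - \frac{22}{83}$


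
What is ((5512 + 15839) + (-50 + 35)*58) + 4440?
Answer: 24921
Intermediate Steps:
((5512 + 15839) + (-50 + 35)*58) + 4440 = (21351 - 15*58) + 4440 = (21351 - 870) + 4440 = 20481 + 4440 = 24921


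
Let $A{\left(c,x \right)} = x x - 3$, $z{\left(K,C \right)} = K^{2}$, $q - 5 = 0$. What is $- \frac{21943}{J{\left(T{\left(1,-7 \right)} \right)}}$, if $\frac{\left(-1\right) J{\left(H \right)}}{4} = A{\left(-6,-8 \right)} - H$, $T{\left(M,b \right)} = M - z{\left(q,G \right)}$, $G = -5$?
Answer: $\frac{21943}{340} \approx 64.538$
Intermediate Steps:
$q = 5$ ($q = 5 + 0 = 5$)
$T{\left(M,b \right)} = -25 + M$ ($T{\left(M,b \right)} = M - 5^{2} = M - 25 = -25 + M$)
$A{\left(c,x \right)} = -3 + x^{2}$ ($A{\left(c,x \right)} = x^{2} - 3 = -3 + x^{2}$)
$J{\left(H \right)} = -244 + 4 H$ ($J{\left(H \right)} = - 4 \left(\left(-3 + \left(-8\right)^{2}\right) - H\right) = - 4 \left(\left(-3 + 64\right) - H\right) = - 4 \left(61 - H\right) = -244 + 4 H$)
$- \frac{21943}{J{\left(T{\left(1,-7 \right)} \right)}} = - \frac{21943}{-244 + 4 \left(-25 + 1\right)} = - \frac{21943}{-244 + 4 \left(-24\right)} = - \frac{21943}{-244 - 96} = - \frac{21943}{-340} = \left(-21943\right) \left(- \frac{1}{340}\right) = \frac{21943}{340}$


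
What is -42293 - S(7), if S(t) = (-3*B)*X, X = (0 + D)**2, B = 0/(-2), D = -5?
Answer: -42293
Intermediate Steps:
B = 0 (B = 0*(-1/2) = 0)
X = 25 (X = (0 - 5)**2 = (-5)**2 = 25)
S(t) = 0 (S(t) = -3*0*25 = 0*25 = 0)
-42293 - S(7) = -42293 - 1*0 = -42293 + 0 = -42293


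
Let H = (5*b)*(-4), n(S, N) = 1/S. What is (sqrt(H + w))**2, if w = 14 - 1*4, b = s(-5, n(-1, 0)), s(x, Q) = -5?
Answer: 110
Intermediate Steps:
b = -5
w = 10 (w = 14 - 4 = 10)
H = 100 (H = (5*(-5))*(-4) = -25*(-4) = 100)
(sqrt(H + w))**2 = (sqrt(100 + 10))**2 = (sqrt(110))**2 = 110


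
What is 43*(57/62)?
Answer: 2451/62 ≈ 39.532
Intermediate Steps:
43*(57/62) = 2451/62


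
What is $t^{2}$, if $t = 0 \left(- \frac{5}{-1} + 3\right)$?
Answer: $0$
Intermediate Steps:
$t = 0$ ($t = 0 \left(\left(-5\right) \left(-1\right) + 3\right) = 0 \left(5 + 3\right) = 0 \cdot 8 = 0$)
$t^{2} = 0^{2} = 0$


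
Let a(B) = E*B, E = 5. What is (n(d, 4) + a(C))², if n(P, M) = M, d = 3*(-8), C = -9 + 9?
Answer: 16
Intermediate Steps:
C = 0
d = -24
a(B) = 5*B
(n(d, 4) + a(C))² = (4 + 5*0)² = (4 + 0)² = 4² = 16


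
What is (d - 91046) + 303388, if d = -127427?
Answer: 84915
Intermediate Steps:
(d - 91046) + 303388 = (-127427 - 91046) + 303388 = -218473 + 303388 = 84915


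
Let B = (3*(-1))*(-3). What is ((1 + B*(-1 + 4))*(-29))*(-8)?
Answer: 6496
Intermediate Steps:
B = 9 (B = -3*(-3) = 9)
((1 + B*(-1 + 4))*(-29))*(-8) = ((1 + 9*(-1 + 4))*(-29))*(-8) = ((1 + 9*3)*(-29))*(-8) = ((1 + 27)*(-29))*(-8) = (28*(-29))*(-8) = -812*(-8) = 6496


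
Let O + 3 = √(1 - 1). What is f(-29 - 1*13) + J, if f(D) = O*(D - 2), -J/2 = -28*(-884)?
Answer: -49372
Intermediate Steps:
O = -3 (O = -3 + √(1 - 1) = -3 + √0 = -3 + 0 = -3)
J = -49504 (J = -(-56)*(-884) = -2*24752 = -49504)
f(D) = 6 - 3*D (f(D) = -3*(D - 2) = -3*(-2 + D) = 6 - 3*D)
f(-29 - 1*13) + J = (6 - 3*(-29 - 1*13)) - 49504 = (6 - 3*(-29 - 13)) - 49504 = (6 - 3*(-42)) - 49504 = (6 + 126) - 49504 = 132 - 49504 = -49372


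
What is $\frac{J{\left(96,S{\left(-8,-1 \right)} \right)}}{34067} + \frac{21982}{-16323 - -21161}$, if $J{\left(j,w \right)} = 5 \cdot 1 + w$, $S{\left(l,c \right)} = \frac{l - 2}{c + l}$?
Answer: $\frac{306364238}{67424787} \approx 4.5438$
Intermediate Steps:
$S{\left(l,c \right)} = \frac{-2 + l}{c + l}$
$J{\left(j,w \right)} = 5 + w$
$\frac{J{\left(96,S{\left(-8,-1 \right)} \right)}}{34067} + \frac{21982}{-16323 - -21161} = \frac{5 + \frac{-2 - 8}{-1 - 8}}{34067} + \frac{21982}{-16323 - -21161} = \left(5 + \frac{1}{-9} \left(-10\right)\right) \frac{1}{34067} + \frac{21982}{-16323 + 21161} = \left(5 - - \frac{10}{9}\right) \frac{1}{34067} + \frac{21982}{4838} = \left(5 + \frac{10}{9}\right) \frac{1}{34067} + 21982 \cdot \frac{1}{4838} = \frac{55}{9} \cdot \frac{1}{34067} + \frac{10991}{2419} = \frac{5}{27873} + \frac{10991}{2419} = \frac{306364238}{67424787}$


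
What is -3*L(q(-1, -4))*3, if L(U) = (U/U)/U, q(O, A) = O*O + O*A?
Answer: -9/5 ≈ -1.8000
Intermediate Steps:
q(O, A) = O² + A*O
L(U) = 1/U
-3*L(q(-1, -4))*3 = -3*(-1/(-4 - 1))*3 = -3/((-1*(-5)))*3 = -3/5*3 = -3*⅕*3 = -⅗*3 = -9/5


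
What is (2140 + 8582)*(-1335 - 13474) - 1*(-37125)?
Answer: -158744973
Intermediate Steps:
(2140 + 8582)*(-1335 - 13474) - 1*(-37125) = 10722*(-14809) + 37125 = -158782098 + 37125 = -158744973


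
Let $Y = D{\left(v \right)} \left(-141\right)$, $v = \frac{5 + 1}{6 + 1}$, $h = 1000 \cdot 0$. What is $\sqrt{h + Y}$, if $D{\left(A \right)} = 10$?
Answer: $i \sqrt{1410} \approx 37.55 i$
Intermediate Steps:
$h = 0$
$v = \frac{6}{7} \approx 0.85714$
$Y = -1410$ ($Y = 10 \left(-141\right) = -1410$)
$\sqrt{h + Y} = \sqrt{0 - 1410} = \sqrt{-1410} = i \sqrt{1410}$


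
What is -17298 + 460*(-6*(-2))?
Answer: -11778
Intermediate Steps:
-17298 + 460*(-6*(-2)) = -17298 + 460*12 = -17298 + 5520 = -11778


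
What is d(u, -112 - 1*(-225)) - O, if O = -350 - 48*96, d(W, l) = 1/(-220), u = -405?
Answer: 1090759/220 ≈ 4958.0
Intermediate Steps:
d(W, l) = -1/220
O = -4958 (O = -350 - 4608 = -4958)
d(u, -112 - 1*(-225)) - O = -1/220 - 1*(-4958) = -1/220 + 4958 = 1090759/220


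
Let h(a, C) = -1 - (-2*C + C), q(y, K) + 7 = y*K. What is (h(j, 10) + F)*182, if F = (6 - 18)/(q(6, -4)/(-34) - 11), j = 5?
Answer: 90870/49 ≈ 1854.5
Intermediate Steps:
q(y, K) = -7 + K*y (q(y, K) = -7 + y*K = -7 + K*y)
h(a, C) = -1 + C (h(a, C) = -1 - (-1)*C = -1 + C)
F = 408/343 (F = (6 - 18)/((-7 - 4*6)/(-34) - 11) = -12/((-7 - 24)*(-1/34) - 11) = -12/(-31*(-1/34) - 11) = -12/(31/34 - 11) = -12/(-343/34) = -12*(-34/343) = 408/343 ≈ 1.1895)
(h(j, 10) + F)*182 = ((-1 + 10) + 408/343)*182 = (9 + 408/343)*182 = (3495/343)*182 = 90870/49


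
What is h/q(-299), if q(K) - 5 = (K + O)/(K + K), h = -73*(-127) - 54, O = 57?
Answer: 2755883/1616 ≈ 1705.4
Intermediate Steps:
h = 9217 (h = 9271 - 54 = 9217)
q(K) = 5 + (57 + K)/(2*K) (q(K) = 5 + (K + 57)/(K + K) = 5 + (57 + K)/((2*K)) = 5 + (57 + K)*(1/(2*K)) = 5 + (57 + K)/(2*K))
h/q(-299) = 9217/(((½)*(57 + 11*(-299))/(-299))) = 9217/(((½)*(-1/299)*(57 - 3289))) = 9217/(((½)*(-1/299)*(-3232))) = 9217/(1616/299) = 9217*(299/1616) = 2755883/1616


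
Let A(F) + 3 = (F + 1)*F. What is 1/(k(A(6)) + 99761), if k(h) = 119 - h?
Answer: 1/99841 ≈ 1.0016e-5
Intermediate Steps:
A(F) = -3 + F*(1 + F) (A(F) = -3 + (F + 1)*F = -3 + (1 + F)*F = -3 + F*(1 + F))
1/(k(A(6)) + 99761) = 1/((119 - (-3 + 6 + 6**2)) + 99761) = 1/((119 - (-3 + 6 + 36)) + 99761) = 1/((119 - 1*39) + 99761) = 1/((119 - 39) + 99761) = 1/(80 + 99761) = 1/99841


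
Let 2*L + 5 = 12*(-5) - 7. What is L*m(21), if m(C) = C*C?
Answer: -15876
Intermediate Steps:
m(C) = C**2
L = -36 (L = -5/2 + (12*(-5) - 7)/2 = -5/2 + (-60 - 7)/2 = -5/2 + (1/2)*(-67) = -5/2 - 67/2 = -36)
L*m(21) = -36*21**2 = -36*441 = -15876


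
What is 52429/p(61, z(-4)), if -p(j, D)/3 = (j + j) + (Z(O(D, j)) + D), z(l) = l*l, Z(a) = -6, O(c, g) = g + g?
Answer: -52429/396 ≈ -132.40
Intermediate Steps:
O(c, g) = 2*g
z(l) = l**2
p(j, D) = 18 - 6*j - 3*D (p(j, D) = -3*((j + j) + (-6 + D)) = -3*(2*j + (-6 + D)) = -3*(-6 + D + 2*j) = 18 - 6*j - 3*D)
52429/p(61, z(-4)) = 52429/(18 - 6*61 - 3*(-4)**2) = 52429/(18 - 366 - 3*16) = 52429/(18 - 366 - 48) = 52429/(-396) = 52429*(-1/396) = -52429/396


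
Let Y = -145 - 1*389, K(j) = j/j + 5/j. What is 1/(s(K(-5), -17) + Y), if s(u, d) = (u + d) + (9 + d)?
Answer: -1/559 ≈ -0.0017889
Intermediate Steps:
K(j) = 1 + 5/j
s(u, d) = 9 + u + 2*d (s(u, d) = (d + u) + (9 + d) = 9 + u + 2*d)
Y = -534 (Y = -145 - 389 = -534)
1/(s(K(-5), -17) + Y) = 1/((9 + (5 - 5)/(-5) + 2*(-17)) - 534) = 1/((9 - ⅕*0 - 34) - 534) = 1/((9 + 0 - 34) - 534) = 1/(-25 - 534) = 1/(-559) = -1/559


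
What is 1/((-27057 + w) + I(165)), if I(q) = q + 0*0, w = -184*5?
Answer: -1/27812 ≈ -3.5956e-5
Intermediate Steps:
w = -920
I(q) = q (I(q) = q + 0 = q)
1/((-27057 + w) + I(165)) = 1/((-27057 - 920) + 165) = 1/(-27977 + 165) = 1/(-27812) = -1/27812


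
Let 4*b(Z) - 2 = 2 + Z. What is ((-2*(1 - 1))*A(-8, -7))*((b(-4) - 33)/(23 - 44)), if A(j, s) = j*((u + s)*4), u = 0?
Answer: 0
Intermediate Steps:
b(Z) = 1 + Z/4 (b(Z) = ½ + (2 + Z)/4 = ½ + (½ + Z/4) = 1 + Z/4)
A(j, s) = 4*j*s (A(j, s) = j*((0 + s)*4) = j*(s*4) = j*(4*s) = 4*j*s)
((-2*(1 - 1))*A(-8, -7))*((b(-4) - 33)/(23 - 44)) = ((-2*(1 - 1))*(4*(-8)*(-7)))*(((1 + (¼)*(-4)) - 33)/(23 - 44)) = (-2*0*224)*(((1 - 1) - 33)/(-21)) = (0*224)*((0 - 33)*(-1/21)) = 0*(-33*(-1/21)) = 0*(11/7) = 0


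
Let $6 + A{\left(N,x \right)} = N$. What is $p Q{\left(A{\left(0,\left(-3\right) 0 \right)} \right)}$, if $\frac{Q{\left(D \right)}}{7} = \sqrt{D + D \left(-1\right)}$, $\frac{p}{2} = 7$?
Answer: $0$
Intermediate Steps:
$A{\left(N,x \right)} = -6 + N$
$p = 14$ ($p = 2 \cdot 7 = 14$)
$Q{\left(D \right)} = 0$ ($Q{\left(D \right)} = 7 \sqrt{D + D \left(-1\right)} = 7 \sqrt{D - D} = 7 \sqrt{0} = 7 \cdot 0 = 0$)
$p Q{\left(A{\left(0,\left(-3\right) 0 \right)} \right)} = 14 \cdot 0 = 0$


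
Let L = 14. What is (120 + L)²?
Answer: 17956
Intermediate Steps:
(120 + L)² = (120 + 14)² = 134² = 17956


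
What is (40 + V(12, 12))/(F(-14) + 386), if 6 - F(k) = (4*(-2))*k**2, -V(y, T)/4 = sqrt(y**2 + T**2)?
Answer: 1/49 - 6*sqrt(2)/245 ≈ -0.014226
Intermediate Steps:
V(y, T) = -4*sqrt(T**2 + y**2) (V(y, T) = -4*sqrt(y**2 + T**2) = -4*sqrt(T**2 + y**2))
F(k) = 6 + 8*k**2 (F(k) = 6 - 4*(-2)*k**2 = 6 - (-8)*k**2 = 6 + 8*k**2)
(40 + V(12, 12))/(F(-14) + 386) = (40 - 4*sqrt(12**2 + 12**2))/((6 + 8*(-14)**2) + 386) = (40 - 4*sqrt(144 + 144))/((6 + 8*196) + 386) = (40 - 48*sqrt(2))/((6 + 1568) + 386) = (40 - 48*sqrt(2))/(1574 + 386) = (40 - 48*sqrt(2))/1960 = (40 - 48*sqrt(2))*(1/1960) = 1/49 - 6*sqrt(2)/245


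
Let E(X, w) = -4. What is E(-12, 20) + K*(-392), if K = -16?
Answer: 6268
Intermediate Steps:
E(-12, 20) + K*(-392) = -4 - 16*(-392) = -4 + 6272 = 6268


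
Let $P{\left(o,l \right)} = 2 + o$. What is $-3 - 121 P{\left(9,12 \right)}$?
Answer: $-1334$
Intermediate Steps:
$-3 - 121 P{\left(9,12 \right)} = -3 - 121 \left(2 + 9\right) = -3 - 1331 = -1334$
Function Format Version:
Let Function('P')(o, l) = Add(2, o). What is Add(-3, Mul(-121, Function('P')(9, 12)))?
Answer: -1334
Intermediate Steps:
Add(-3, Mul(-121, Function('P')(9, 12))) = Add(-3, Mul(-121, Add(2, 9))) = Add(-3, Mul(-121, 11)) = Add(-3, -1331) = -1334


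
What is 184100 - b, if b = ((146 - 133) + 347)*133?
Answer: 136220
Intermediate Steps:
b = 47880 (b = (13 + 347)*133 = 360*133 = 47880)
184100 - b = 184100 - 1*47880 = 184100 - 47880 = 136220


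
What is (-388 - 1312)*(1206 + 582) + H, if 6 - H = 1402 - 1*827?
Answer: -3040169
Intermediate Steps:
H = -569 (H = 6 - (1402 - 1*827) = 6 - (1402 - 827) = 6 - 1*575 = 6 - 575 = -569)
(-388 - 1312)*(1206 + 582) + H = (-388 - 1312)*(1206 + 582) - 569 = -1700*1788 - 569 = -3039600 - 569 = -3040169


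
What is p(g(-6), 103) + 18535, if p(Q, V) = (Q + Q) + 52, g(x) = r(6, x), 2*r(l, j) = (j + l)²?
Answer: 18587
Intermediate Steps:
r(l, j) = (j + l)²/2
g(x) = (6 + x)²/2 (g(x) = (x + 6)²/2 = (6 + x)²/2)
p(Q, V) = 52 + 2*Q (p(Q, V) = 2*Q + 52 = 52 + 2*Q)
p(g(-6), 103) + 18535 = (52 + 2*((6 - 6)²/2)) + 18535 = (52 + 2*((½)*0²)) + 18535 = (52 + 2*((½)*0)) + 18535 = (52 + 2*0) + 18535 = (52 + 0) + 18535 = 52 + 18535 = 18587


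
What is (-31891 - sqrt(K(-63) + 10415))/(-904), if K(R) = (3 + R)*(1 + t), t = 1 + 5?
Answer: 31891/904 + sqrt(9995)/904 ≈ 35.388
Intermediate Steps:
t = 6
K(R) = 21 + 7*R (K(R) = (3 + R)*(1 + 6) = (3 + R)*7 = 21 + 7*R)
(-31891 - sqrt(K(-63) + 10415))/(-904) = (-31891 - sqrt((21 + 7*(-63)) + 10415))/(-904) = (-31891 - sqrt((21 - 441) + 10415))*(-1/904) = (-31891 - sqrt(-420 + 10415))*(-1/904) = (-31891 - sqrt(9995))*(-1/904) = 31891/904 + sqrt(9995)/904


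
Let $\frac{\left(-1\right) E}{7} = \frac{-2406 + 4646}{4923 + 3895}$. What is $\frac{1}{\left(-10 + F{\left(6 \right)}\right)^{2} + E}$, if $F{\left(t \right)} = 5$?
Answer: $\frac{4409}{102385} \approx 0.043063$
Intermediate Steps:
$E = - \frac{7840}{4409}$ ($E = - 7 \frac{-2406 + 4646}{4923 + 3895} = - 7 \cdot \frac{2240}{8818} = - 7 \cdot 2240 \cdot \frac{1}{8818} = \left(-7\right) \frac{1120}{4409} = - \frac{7840}{4409} \approx -1.7782$)
$\frac{1}{\left(-10 + F{\left(6 \right)}\right)^{2} + E} = \frac{1}{\left(-10 + 5\right)^{2} - \frac{7840}{4409}} = \frac{1}{\left(-5\right)^{2} - \frac{7840}{4409}} = \frac{1}{25 - \frac{7840}{4409}} = \frac{1}{\frac{102385}{4409}} = \frac{4409}{102385}$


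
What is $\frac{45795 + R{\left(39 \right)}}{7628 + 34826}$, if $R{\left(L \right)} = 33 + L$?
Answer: $\frac{45867}{42454} \approx 1.0804$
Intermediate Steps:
$\frac{45795 + R{\left(39 \right)}}{7628 + 34826} = \frac{45795 + \left(33 + 39\right)}{7628 + 34826} = \frac{45795 + 72}{42454} = 45867 \cdot \frac{1}{42454} = \frac{45867}{42454}$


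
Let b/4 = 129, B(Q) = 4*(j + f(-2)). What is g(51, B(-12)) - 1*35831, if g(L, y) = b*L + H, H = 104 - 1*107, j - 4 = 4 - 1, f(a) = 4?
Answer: -9518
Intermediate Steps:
j = 7 (j = 4 + (4 - 1) = 4 + 3 = 7)
B(Q) = 44 (B(Q) = 4*(7 + 4) = 4*11 = 44)
H = -3 (H = 104 - 107 = -3)
b = 516 (b = 4*129 = 516)
g(L, y) = -3 + 516*L (g(L, y) = 516*L - 3 = -3 + 516*L)
g(51, B(-12)) - 1*35831 = (-3 + 516*51) - 1*35831 = (-3 + 26316) - 35831 = 26313 - 35831 = -9518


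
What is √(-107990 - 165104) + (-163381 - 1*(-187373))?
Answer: 23992 + I*√273094 ≈ 23992.0 + 522.58*I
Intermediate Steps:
√(-107990 - 165104) + (-163381 - 1*(-187373)) = √(-273094) + (-163381 + 187373) = I*√273094 + 23992 = 23992 + I*√273094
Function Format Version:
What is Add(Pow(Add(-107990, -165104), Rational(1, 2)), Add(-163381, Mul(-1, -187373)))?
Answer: Add(23992, Mul(I, Pow(273094, Rational(1, 2)))) ≈ Add(23992., Mul(522.58, I))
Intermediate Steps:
Add(Pow(Add(-107990, -165104), Rational(1, 2)), Add(-163381, Mul(-1, -187373))) = Add(Pow(-273094, Rational(1, 2)), Add(-163381, 187373)) = Add(Mul(I, Pow(273094, Rational(1, 2))), 23992) = Add(23992, Mul(I, Pow(273094, Rational(1, 2))))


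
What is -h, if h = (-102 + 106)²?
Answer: -16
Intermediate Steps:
h = 16 (h = 4² = 16)
-h = -1*16 = -16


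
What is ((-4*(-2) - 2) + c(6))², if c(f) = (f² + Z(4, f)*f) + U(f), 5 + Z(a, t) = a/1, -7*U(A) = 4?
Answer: 61504/49 ≈ 1255.2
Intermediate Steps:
U(A) = -4/7 (U(A) = -⅐*4 = -4/7)
Z(a, t) = -5 + a (Z(a, t) = -5 + a/1 = -5 + a*1 = -5 + a)
c(f) = -4/7 + f² - f (c(f) = (f² + (-5 + 4)*f) - 4/7 = (f² - f) - 4/7 = -4/7 + f² - f)
((-4*(-2) - 2) + c(6))² = ((-4*(-2) - 2) + (-4/7 + 6² - 1*6))² = ((8 - 2) + (-4/7 + 36 - 6))² = (6 + 206/7)² = (248/7)² = 61504/49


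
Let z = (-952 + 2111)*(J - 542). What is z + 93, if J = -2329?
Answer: -3327396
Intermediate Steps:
z = -3327489 (z = (-952 + 2111)*(-2329 - 542) = 1159*(-2871) = -3327489)
z + 93 = -3327489 + 93 = -3327396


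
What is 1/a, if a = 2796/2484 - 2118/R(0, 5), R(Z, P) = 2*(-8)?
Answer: 1656/221077 ≈ 0.0074906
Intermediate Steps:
R(Z, P) = -16
a = 221077/1656 (a = 2796/2484 - 2118/(-16) = 2796*(1/2484) - 2118*(-1/16) = 233/207 + 1059/8 = 221077/1656 ≈ 133.50)
1/a = 1/(221077/1656) = 1656/221077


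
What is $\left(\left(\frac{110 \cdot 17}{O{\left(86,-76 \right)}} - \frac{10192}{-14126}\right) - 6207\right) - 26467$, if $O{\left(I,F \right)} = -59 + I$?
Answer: $- \frac{888231296}{27243} \approx -32604.0$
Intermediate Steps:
$\left(\left(\frac{110 \cdot 17}{O{\left(86,-76 \right)}} - \frac{10192}{-14126}\right) - 6207\right) - 26467 = \left(\left(\frac{110 \cdot 17}{-59 + 86} - \frac{10192}{-14126}\right) - 6207\right) - 26467 = \left(\left(\frac{1870}{27} - - \frac{728}{1009}\right) - 6207\right) - 26467 = \left(\left(1870 \cdot \frac{1}{27} + \frac{728}{1009}\right) - 6207\right) - 26467 = \left(\left(\frac{1870}{27} + \frac{728}{1009}\right) - 6207\right) - 26467 = \left(\frac{1906486}{27243} - 6207\right) - 26467 = - \frac{167190815}{27243} - 26467 = - \frac{888231296}{27243}$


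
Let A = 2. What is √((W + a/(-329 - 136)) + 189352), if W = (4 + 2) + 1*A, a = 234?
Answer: √4549361910/155 ≈ 435.15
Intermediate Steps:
W = 8 (W = (4 + 2) + 1*2 = 6 + 2 = 8)
√((W + a/(-329 - 136)) + 189352) = √((8 + 234/(-329 - 136)) + 189352) = √((8 + 234/(-465)) + 189352) = √((8 - 1/465*234) + 189352) = √((8 - 78/155) + 189352) = √(1162/155 + 189352) = √(29350722/155) = √4549361910/155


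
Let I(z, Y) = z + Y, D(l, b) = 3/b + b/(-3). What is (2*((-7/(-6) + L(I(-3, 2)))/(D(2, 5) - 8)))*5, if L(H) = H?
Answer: -25/136 ≈ -0.18382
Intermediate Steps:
D(l, b) = 3/b - b/3 (D(l, b) = 3/b + b*(-1/3) = 3/b - b/3)
I(z, Y) = Y + z
(2*((-7/(-6) + L(I(-3, 2)))/(D(2, 5) - 8)))*5 = (2*((-7/(-6) + (2 - 3))/((3/5 - 1/3*5) - 8)))*5 = (2*((-7*(-1/6) - 1)/((3*(1/5) - 5/3) - 8)))*5 = (2*((7/6 - 1)/((3/5 - 5/3) - 8)))*5 = (2*(1/(6*(-16/15 - 8))))*5 = (2*(1/(6*(-136/15))))*5 = (2*((1/6)*(-15/136)))*5 = (2*(-5/272))*5 = -5/136*5 = -25/136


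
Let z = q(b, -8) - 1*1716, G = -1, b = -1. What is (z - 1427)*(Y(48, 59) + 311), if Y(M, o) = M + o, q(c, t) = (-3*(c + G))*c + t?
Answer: -1319626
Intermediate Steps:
q(c, t) = t + c*(3 - 3*c) (q(c, t) = (-3*(c - 1))*c + t = (-3*(-1 + c))*c + t = (3 - 3*c)*c + t = c*(3 - 3*c) + t = t + c*(3 - 3*c))
z = -1730 (z = (-8 - 3*(-1)² + 3*(-1)) - 1*1716 = (-8 - 3*1 - 3) - 1716 = (-8 - 3 - 3) - 1716 = -14 - 1716 = -1730)
(z - 1427)*(Y(48, 59) + 311) = (-1730 - 1427)*((48 + 59) + 311) = -3157*(107 + 311) = -3157*418 = -1319626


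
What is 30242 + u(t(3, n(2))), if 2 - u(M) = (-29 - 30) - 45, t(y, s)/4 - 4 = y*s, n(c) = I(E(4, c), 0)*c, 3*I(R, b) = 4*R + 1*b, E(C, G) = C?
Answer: 30348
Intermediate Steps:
I(R, b) = b/3 + 4*R/3 (I(R, b) = (4*R + 1*b)/3 = (4*R + b)/3 = (b + 4*R)/3 = b/3 + 4*R/3)
n(c) = 16*c/3 (n(c) = ((⅓)*0 + (4/3)*4)*c = (0 + 16/3)*c = 16*c/3)
t(y, s) = 16 + 4*s*y (t(y, s) = 16 + 4*(y*s) = 16 + 4*(s*y) = 16 + 4*s*y)
u(M) = 106 (u(M) = 2 - ((-29 - 30) - 45) = 2 - (-59 - 45) = 2 - 1*(-104) = 2 + 104 = 106)
30242 + u(t(3, n(2))) = 30242 + 106 = 30348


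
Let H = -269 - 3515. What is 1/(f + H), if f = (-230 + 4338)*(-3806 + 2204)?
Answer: -1/6584800 ≈ -1.5186e-7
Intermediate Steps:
H = -3784
f = -6581016 (f = 4108*(-1602) = -6581016)
1/(f + H) = 1/(-6581016 - 3784) = 1/(-6584800) = -1/6584800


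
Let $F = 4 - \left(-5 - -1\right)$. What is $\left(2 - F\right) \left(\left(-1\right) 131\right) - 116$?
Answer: $670$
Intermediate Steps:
$F = 8$ ($F = 4 - \left(-5 + 1\right) = 4 - -4 = 4 + 4 = 8$)
$\left(2 - F\right) \left(\left(-1\right) 131\right) - 116 = \left(2 - 8\right) \left(\left(-1\right) 131\right) - 116 = \left(2 - 8\right) \left(-131\right) - 116 = \left(-6\right) \left(-131\right) - 116 = 786 - 116 = 670$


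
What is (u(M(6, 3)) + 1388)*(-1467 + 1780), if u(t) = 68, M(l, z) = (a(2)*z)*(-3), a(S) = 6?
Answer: 455728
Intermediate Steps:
M(l, z) = -18*z (M(l, z) = (6*z)*(-3) = -18*z)
(u(M(6, 3)) + 1388)*(-1467 + 1780) = (68 + 1388)*(-1467 + 1780) = 1456*313 = 455728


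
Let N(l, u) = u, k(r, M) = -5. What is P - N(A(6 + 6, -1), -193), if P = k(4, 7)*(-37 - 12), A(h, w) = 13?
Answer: 438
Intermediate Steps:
P = 245 (P = -5*(-37 - 12) = -5*(-49) = 245)
P - N(A(6 + 6, -1), -193) = 245 - 1*(-193) = 245 + 193 = 438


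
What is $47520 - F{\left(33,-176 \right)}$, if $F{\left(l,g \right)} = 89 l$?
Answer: $44583$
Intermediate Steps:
$47520 - F{\left(33,-176 \right)} = 47520 - 89 \cdot 33 = 47520 - 2937 = 44583$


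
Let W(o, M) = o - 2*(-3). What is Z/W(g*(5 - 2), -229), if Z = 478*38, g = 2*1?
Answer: 4541/3 ≈ 1513.7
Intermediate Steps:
g = 2
W(o, M) = 6 + o (W(o, M) = o + 6 = 6 + o)
Z = 18164
Z/W(g*(5 - 2), -229) = 18164/(6 + 2*(5 - 2)) = 18164/(6 + 2*3) = 18164/(6 + 6) = 18164/12 = 18164*(1/12) = 4541/3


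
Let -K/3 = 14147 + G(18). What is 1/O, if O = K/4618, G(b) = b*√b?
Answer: -65330846/600395331 + 83124*√2/200131777 ≈ -0.10823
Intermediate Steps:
G(b) = b^(3/2)
K = -42441 - 162*√2 (K = -3*(14147 + 18^(3/2)) = -3*(14147 + 54*√2) = -42441 - 162*√2 ≈ -42670.)
O = -42441/4618 - 81*√2/2309 (O = (-42441 - 162*√2)/4618 = (-42441 - 162*√2)*(1/4618) = -42441/4618 - 81*√2/2309 ≈ -9.2400)
1/O = 1/(-42441/4618 - 81*√2/2309)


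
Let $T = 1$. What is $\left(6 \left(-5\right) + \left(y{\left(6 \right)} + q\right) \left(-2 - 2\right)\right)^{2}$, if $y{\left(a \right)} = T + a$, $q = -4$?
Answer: $1764$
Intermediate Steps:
$y{\left(a \right)} = 1 + a$
$\left(6 \left(-5\right) + \left(y{\left(6 \right)} + q\right) \left(-2 - 2\right)\right)^{2} = \left(6 \left(-5\right) + \left(\left(1 + 6\right) - 4\right) \left(-2 - 2\right)\right)^{2} = \left(-30 + \left(7 - 4\right) \left(-4\right)\right)^{2} = \left(-30 + 3 \left(-4\right)\right)^{2} = \left(-30 - 12\right)^{2} = \left(-42\right)^{2} = 1764$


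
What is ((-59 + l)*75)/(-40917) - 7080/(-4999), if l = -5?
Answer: 104562520/68181361 ≈ 1.5336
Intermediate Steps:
((-59 + l)*75)/(-40917) - 7080/(-4999) = ((-59 - 5)*75)/(-40917) - 7080/(-4999) = -64*75*(-1/40917) - 7080*(-1/4999) = -4800*(-1/40917) + 7080/4999 = 1600/13639 + 7080/4999 = 104562520/68181361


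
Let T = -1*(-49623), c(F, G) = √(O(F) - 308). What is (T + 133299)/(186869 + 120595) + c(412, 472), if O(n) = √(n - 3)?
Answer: 30487/51244 + √(-308 + √409) ≈ 0.59494 + 16.964*I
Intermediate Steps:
O(n) = √(-3 + n)
c(F, G) = √(-308 + √(-3 + F)) (c(F, G) = √(√(-3 + F) - 308) = √(-308 + √(-3 + F)))
T = 49623
(T + 133299)/(186869 + 120595) + c(412, 472) = (49623 + 133299)/(186869 + 120595) + √(-308 + √(-3 + 412)) = 182922/307464 + √(-308 + √409) = 182922*(1/307464) + √(-308 + √409) = 30487/51244 + √(-308 + √409)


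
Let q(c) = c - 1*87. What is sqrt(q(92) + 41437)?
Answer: sqrt(41442) ≈ 203.57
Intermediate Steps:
q(c) = -87 + c (q(c) = c - 87 = -87 + c)
sqrt(q(92) + 41437) = sqrt((-87 + 92) + 41437) = sqrt(5 + 41437) = sqrt(41442)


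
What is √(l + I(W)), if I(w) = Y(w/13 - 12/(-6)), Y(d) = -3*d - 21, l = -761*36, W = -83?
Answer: 25*I*√7410/13 ≈ 165.54*I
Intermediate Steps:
l = -27396
Y(d) = -21 - 3*d
I(w) = -27 - 3*w/13 (I(w) = -21 - 3*(w/13 - 12/(-6)) = -21 - 3*(w*(1/13) - 12*(-⅙)) = -21 - 3*(w/13 + 2) = -21 - 3*(2 + w/13) = -21 + (-6 - 3*w/13) = -27 - 3*w/13)
√(l + I(W)) = √(-27396 + (-27 - 3/13*(-83))) = √(-27396 + (-27 + 249/13)) = √(-27396 - 102/13) = √(-356250/13) = 25*I*√7410/13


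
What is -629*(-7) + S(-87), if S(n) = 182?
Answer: 4585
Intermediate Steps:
-629*(-7) + S(-87) = -629*(-7) + 182 = 4403 + 182 = 4585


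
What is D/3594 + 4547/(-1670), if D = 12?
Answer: -2720313/1000330 ≈ -2.7194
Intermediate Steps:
D/3594 + 4547/(-1670) = 12/3594 + 4547/(-1670) = 12*(1/3594) + 4547*(-1/1670) = 2/599 - 4547/1670 = -2720313/1000330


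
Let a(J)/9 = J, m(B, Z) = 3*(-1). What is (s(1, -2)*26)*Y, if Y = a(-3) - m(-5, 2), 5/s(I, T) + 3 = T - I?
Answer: 520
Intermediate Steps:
s(I, T) = 5/(-3 + T - I) (s(I, T) = 5/(-3 + (T - I)) = 5/(-3 + T - I))
m(B, Z) = -3
a(J) = 9*J
Y = -24 (Y = 9*(-3) - 1*(-3) = -27 + 3 = -24)
(s(1, -2)*26)*Y = (-5/(3 + 1 - 1*(-2))*26)*(-24) = (-5/(3 + 1 + 2)*26)*(-24) = (-5/6*26)*(-24) = (-5*⅙*26)*(-24) = -⅚*26*(-24) = -65/3*(-24) = 520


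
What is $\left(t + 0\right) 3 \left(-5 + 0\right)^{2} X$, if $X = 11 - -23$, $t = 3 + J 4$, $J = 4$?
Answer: $48450$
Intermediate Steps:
$t = 19$ ($t = 3 + 4 \cdot 4 = 3 + 16 = 19$)
$X = 34$ ($X = 11 + 23 = 34$)
$\left(t + 0\right) 3 \left(-5 + 0\right)^{2} X = \left(19 + 0\right) 3 \left(-5 + 0\right)^{2} \cdot 34 = 19 \cdot 3 \left(-5\right)^{2} \cdot 34 = 57 \cdot 25 \cdot 34 = 1425 \cdot 34 = 48450$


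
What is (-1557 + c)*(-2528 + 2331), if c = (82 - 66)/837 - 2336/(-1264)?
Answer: 20257518865/66123 ≈ 3.0636e+5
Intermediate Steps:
c = 123466/66123 (c = 16*(1/837) - 2336*(-1/1264) = 16/837 + 146/79 = 123466/66123 ≈ 1.8672)
(-1557 + c)*(-2528 + 2331) = (-1557 + 123466/66123)*(-2528 + 2331) = -102830045/66123*(-197) = 20257518865/66123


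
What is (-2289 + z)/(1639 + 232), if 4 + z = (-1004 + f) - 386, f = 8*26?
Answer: -3475/1871 ≈ -1.8573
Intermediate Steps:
f = 208
z = -1186 (z = -4 + ((-1004 + 208) - 386) = -4 + (-796 - 386) = -4 - 1182 = -1186)
(-2289 + z)/(1639 + 232) = (-2289 - 1186)/(1639 + 232) = -3475/1871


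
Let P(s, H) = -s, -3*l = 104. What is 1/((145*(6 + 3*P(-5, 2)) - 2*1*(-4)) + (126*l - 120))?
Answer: -1/1435 ≈ -0.00069686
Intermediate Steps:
l = -104/3 (l = -⅓*104 = -104/3 ≈ -34.667)
1/((145*(6 + 3*P(-5, 2)) - 2*1*(-4)) + (126*l - 120)) = 1/((145*(6 + 3*(-1*(-5))) - 2*1*(-4)) + (126*(-104/3) - 120)) = 1/((145*(6 + 3*5) - 2*(-4)) + (-4368 - 120)) = 1/((145*(6 + 15) + 8) - 4488) = 1/((145*21 + 8) - 4488) = 1/((3045 + 8) - 4488) = 1/(3053 - 4488) = 1/(-1435) = -1/1435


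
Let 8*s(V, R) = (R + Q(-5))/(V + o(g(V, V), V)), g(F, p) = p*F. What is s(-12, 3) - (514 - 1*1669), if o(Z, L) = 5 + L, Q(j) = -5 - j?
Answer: 175557/152 ≈ 1155.0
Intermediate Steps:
g(F, p) = F*p
s(V, R) = R/(8*(5 + 2*V)) (s(V, R) = ((R + (-5 - 1*(-5)))/(V + (5 + V)))/8 = ((R + (-5 + 5))/(5 + 2*V))/8 = ((R + 0)/(5 + 2*V))/8 = (R/(5 + 2*V))/8 = R/(8*(5 + 2*V)))
s(-12, 3) - (514 - 1*1669) = (⅛)*3/(5 + 2*(-12)) - (514 - 1*1669) = (⅛)*3/(5 - 24) - (514 - 1669) = (⅛)*3/(-19) - 1*(-1155) = (⅛)*3*(-1/19) + 1155 = -3/152 + 1155 = 175557/152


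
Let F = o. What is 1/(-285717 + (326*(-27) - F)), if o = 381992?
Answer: -1/676511 ≈ -1.4782e-6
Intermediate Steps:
F = 381992
1/(-285717 + (326*(-27) - F)) = 1/(-285717 + (326*(-27) - 1*381992)) = 1/(-285717 + (-8802 - 381992)) = 1/(-285717 - 390794) = 1/(-676511) = -1/676511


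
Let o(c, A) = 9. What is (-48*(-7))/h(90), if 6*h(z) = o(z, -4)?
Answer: 224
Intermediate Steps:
h(z) = 3/2 (h(z) = (1/6)*9 = 3/2)
(-48*(-7))/h(90) = (-48*(-7))/(3/2) = 336*(2/3) = 224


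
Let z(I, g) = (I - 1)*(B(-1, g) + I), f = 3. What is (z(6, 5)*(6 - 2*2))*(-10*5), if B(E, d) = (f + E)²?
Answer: -5000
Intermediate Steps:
B(E, d) = (3 + E)²
z(I, g) = (-1 + I)*(4 + I) (z(I, g) = (I - 1)*((3 - 1)² + I) = (-1 + I)*(2² + I) = (-1 + I)*(4 + I))
(z(6, 5)*(6 - 2*2))*(-10*5) = ((-4 + 6² + 3*6)*(6 - 2*2))*(-10*5) = ((-4 + 36 + 18)*(6 - 4))*(-50) = (50*2)*(-50) = 100*(-50) = -5000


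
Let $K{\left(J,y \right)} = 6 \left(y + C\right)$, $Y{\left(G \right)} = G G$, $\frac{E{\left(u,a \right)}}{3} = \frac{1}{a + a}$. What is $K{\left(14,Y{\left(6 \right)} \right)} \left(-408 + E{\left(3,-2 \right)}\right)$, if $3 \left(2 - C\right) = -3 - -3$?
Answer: $-93195$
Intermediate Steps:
$E{\left(u,a \right)} = \frac{3}{2 a}$ ($E{\left(u,a \right)} = \frac{3}{a + a} = \frac{3}{2 a}$)
$C = 2$ ($C = 2 - \frac{-3 - -3}{3} = 2 - \frac{-3 + 3}{3} = 2 - 0 = 2 + 0 = 2$)
$Y{\left(G \right)} = G^{2}$
$K{\left(J,y \right)} = 12 + 6 y$ ($K{\left(J,y \right)} = 6 \left(y + 2\right) = 6 \left(2 + y\right) = 12 + 6 y$)
$K{\left(14,Y{\left(6 \right)} \right)} \left(-408 + E{\left(3,-2 \right)}\right) = \left(12 + 6 \cdot 6^{2}\right) \left(-408 + \frac{3}{2 \left(-2\right)}\right) = \left(12 + 6 \cdot 36\right) \left(-408 + \frac{3}{2} \left(- \frac{1}{2}\right)\right) = \left(12 + 216\right) \left(-408 - \frac{3}{4}\right) = 228 \left(- \frac{1635}{4}\right) = -93195$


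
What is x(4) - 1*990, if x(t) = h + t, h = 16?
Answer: -970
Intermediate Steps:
x(t) = 16 + t
x(4) - 1*990 = (16 + 4) - 1*990 = 20 - 990 = -970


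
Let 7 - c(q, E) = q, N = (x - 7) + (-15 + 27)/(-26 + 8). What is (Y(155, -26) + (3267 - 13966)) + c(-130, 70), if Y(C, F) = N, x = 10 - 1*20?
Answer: -31739/3 ≈ -10580.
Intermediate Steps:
x = -10 (x = 10 - 20 = -10)
N = -53/3 (N = (-10 - 7) + (-15 + 27)/(-26 + 8) = -17 + 12/(-18) = -17 + 12*(-1/18) = -17 - 2/3 = -53/3 ≈ -17.667)
Y(C, F) = -53/3
c(q, E) = 7 - q
(Y(155, -26) + (3267 - 13966)) + c(-130, 70) = (-53/3 + (3267 - 13966)) + (7 - 1*(-130)) = (-53/3 - 10699) + (7 + 130) = -32150/3 + 137 = -31739/3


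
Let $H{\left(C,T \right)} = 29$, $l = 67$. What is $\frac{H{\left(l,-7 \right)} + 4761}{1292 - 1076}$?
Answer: $\frac{2395}{108} \approx 22.176$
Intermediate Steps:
$\frac{H{\left(l,-7 \right)} + 4761}{1292 - 1076} = \frac{29 + 4761}{1292 - 1076} = \frac{4790}{216} = 4790 \cdot \frac{1}{216} = \frac{2395}{108}$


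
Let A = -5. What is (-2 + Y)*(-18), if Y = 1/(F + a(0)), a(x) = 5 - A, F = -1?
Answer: 34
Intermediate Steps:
a(x) = 10 (a(x) = 5 - 1*(-5) = 5 + 5 = 10)
Y = ⅑ (Y = 1/(-1 + 10) = 1/9 = ⅑ ≈ 0.11111)
(-2 + Y)*(-18) = (-2 + ⅑)*(-18) = -17/9*(-18) = 34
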